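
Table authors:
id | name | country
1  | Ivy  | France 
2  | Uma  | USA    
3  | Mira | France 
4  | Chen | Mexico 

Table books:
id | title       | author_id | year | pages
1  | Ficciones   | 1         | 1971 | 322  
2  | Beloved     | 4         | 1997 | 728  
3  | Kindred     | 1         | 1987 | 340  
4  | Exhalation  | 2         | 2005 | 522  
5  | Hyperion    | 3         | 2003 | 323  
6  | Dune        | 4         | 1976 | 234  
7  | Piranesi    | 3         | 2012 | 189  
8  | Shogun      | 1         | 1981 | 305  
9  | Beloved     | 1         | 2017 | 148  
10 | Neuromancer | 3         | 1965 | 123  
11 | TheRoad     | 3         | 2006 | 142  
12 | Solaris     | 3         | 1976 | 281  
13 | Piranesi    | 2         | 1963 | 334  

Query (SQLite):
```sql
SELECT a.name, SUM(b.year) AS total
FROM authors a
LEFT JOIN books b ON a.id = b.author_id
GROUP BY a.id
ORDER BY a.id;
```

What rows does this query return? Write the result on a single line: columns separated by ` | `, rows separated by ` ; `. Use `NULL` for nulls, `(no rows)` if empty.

Ivy | 7956 ; Uma | 3968 ; Mira | 9962 ; Chen | 3973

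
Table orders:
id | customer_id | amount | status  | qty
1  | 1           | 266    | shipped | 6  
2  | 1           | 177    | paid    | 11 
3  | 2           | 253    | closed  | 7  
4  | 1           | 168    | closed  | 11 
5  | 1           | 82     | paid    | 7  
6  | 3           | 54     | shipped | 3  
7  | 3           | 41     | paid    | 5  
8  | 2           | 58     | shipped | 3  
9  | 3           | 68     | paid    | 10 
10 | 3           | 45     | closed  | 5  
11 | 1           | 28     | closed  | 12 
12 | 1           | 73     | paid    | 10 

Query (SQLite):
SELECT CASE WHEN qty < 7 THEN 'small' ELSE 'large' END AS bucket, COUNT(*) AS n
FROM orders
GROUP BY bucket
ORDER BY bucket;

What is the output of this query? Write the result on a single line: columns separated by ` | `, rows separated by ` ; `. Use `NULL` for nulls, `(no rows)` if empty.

large | 7 ; small | 5

Bucket rows by qty < 7 → 'small' else 'large'; count each bucket.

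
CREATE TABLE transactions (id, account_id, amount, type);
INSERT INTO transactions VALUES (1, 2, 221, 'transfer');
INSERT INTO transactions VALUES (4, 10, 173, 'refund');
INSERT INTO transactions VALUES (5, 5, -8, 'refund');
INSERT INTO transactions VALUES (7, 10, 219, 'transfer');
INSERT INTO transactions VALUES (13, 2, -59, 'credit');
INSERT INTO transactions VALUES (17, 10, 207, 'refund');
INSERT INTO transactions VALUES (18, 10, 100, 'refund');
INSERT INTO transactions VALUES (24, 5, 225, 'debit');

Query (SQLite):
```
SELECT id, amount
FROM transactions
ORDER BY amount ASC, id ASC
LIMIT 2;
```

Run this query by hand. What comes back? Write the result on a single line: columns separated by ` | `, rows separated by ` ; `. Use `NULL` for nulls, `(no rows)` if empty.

13 | -59 ; 5 | -8

Sort by amount asc, tiebreak id asc: (-59, id=13), (-8, id=5), (100, id=18), (173, id=4), (207, id=17) …. Take first 2.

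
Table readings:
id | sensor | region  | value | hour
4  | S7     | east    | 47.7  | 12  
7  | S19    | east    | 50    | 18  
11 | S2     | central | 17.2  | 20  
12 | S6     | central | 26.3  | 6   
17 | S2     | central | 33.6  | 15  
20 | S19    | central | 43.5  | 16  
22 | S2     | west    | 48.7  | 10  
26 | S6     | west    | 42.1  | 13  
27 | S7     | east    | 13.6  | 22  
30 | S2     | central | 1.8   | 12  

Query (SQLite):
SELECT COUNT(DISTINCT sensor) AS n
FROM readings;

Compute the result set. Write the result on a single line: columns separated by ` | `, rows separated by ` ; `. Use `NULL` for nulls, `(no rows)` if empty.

4

Count distinct non-NULL sensor values.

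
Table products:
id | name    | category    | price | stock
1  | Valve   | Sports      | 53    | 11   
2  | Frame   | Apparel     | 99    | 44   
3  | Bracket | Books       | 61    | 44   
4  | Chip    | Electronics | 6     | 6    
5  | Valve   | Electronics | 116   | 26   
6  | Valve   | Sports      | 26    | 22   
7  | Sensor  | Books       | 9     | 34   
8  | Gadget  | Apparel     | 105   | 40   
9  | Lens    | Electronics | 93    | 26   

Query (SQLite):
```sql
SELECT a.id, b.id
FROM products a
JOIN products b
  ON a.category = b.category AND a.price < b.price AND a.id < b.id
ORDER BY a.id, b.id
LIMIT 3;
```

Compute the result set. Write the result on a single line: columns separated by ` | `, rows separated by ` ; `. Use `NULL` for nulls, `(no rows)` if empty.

2 | 8 ; 4 | 5 ; 4 | 9

Pairs (a,b) with same category, a.price < b.price, a.id < b.id.
category groups: Apparel:{2,8} Books:{3,7} Electronics:{4,5,9} Sports:{1,6}
Ordered by (a.id, b.id); first 3.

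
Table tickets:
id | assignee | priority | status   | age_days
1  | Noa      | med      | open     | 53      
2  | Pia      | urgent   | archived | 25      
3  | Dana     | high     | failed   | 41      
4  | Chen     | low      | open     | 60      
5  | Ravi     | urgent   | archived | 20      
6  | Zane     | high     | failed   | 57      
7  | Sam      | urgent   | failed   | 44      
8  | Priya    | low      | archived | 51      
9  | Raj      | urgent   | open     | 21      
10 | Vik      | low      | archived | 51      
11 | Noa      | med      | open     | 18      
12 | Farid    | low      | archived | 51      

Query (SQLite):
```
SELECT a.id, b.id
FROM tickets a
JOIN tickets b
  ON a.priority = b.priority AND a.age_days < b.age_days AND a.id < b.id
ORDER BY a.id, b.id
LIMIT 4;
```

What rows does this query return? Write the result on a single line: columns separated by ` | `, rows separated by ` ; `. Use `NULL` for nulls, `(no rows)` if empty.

2 | 7 ; 3 | 6 ; 5 | 7 ; 5 | 9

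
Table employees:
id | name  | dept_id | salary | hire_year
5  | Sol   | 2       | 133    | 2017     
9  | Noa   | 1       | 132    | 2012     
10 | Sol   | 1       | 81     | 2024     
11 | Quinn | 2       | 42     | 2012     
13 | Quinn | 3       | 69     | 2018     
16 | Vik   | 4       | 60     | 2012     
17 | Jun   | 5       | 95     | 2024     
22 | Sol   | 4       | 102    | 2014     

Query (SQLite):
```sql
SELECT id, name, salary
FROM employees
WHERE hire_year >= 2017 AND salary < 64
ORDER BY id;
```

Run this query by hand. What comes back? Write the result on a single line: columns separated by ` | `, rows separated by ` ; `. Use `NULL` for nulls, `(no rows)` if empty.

hire_year >= 2017: ids {5, 10, 13, 17}
salary < 64: ids {11, 16}
Combine with AND.

(no rows)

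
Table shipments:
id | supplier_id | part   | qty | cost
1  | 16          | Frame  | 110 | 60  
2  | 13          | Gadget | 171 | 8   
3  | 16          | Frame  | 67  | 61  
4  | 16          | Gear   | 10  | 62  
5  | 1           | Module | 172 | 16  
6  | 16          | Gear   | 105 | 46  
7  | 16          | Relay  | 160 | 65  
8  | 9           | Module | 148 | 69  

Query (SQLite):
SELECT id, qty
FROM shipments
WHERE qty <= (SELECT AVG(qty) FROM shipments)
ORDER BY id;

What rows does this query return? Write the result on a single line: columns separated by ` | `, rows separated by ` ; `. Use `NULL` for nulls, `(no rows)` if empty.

Scalar subquery: AVG(qty) over all shipments rows = 117.875.
Keep rows where qty <= that value.

1 | 110 ; 3 | 67 ; 4 | 10 ; 6 | 105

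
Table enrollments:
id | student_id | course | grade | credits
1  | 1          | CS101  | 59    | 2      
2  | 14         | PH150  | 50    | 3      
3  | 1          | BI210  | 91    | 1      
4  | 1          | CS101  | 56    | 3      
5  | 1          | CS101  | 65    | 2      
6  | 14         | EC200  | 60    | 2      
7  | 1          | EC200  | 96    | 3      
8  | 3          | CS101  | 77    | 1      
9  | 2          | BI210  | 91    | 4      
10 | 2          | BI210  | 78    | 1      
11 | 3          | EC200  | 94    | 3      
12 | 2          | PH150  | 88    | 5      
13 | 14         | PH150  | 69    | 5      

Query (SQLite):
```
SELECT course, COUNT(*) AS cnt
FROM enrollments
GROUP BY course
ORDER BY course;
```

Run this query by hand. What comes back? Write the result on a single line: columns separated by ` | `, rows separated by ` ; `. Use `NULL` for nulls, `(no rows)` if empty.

BI210 | 3 ; CS101 | 4 ; EC200 | 3 ; PH150 | 3

Partition enrollments by course; compute COUNT(*) within each group.
  BI210: ids {3, 9, 10} → COUNT(*)=3
  CS101: ids {1, 4, 5, 8} → COUNT(*)=4
  EC200: ids {6, 7, 11} → COUNT(*)=3
  PH150: ids {2, 12, 13} → COUNT(*)=3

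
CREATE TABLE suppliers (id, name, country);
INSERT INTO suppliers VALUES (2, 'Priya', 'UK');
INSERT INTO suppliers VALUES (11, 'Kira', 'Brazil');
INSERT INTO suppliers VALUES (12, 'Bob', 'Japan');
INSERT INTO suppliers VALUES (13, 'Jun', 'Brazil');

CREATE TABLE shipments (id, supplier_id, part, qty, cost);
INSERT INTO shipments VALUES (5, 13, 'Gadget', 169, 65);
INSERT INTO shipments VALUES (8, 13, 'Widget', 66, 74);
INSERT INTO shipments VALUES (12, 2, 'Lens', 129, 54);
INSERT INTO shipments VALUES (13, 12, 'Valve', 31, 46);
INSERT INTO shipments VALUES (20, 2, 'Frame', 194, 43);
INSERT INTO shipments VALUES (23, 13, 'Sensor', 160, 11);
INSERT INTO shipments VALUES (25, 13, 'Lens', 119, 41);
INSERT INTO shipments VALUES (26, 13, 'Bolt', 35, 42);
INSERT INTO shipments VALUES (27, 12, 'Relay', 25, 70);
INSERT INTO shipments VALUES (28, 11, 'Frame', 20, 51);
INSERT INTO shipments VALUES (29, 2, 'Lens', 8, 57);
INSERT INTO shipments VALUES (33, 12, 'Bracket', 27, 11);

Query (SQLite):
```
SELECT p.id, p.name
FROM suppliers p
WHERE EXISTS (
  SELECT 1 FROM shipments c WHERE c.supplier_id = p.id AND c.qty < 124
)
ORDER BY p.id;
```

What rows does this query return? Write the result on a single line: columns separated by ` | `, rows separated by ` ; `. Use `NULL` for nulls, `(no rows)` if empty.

2 | Priya ; 11 | Kira ; 12 | Bob ; 13 | Jun

For each suppliers row, check whether any shipments with matching supplier_id has qty < 124.
Keep rows where that is true.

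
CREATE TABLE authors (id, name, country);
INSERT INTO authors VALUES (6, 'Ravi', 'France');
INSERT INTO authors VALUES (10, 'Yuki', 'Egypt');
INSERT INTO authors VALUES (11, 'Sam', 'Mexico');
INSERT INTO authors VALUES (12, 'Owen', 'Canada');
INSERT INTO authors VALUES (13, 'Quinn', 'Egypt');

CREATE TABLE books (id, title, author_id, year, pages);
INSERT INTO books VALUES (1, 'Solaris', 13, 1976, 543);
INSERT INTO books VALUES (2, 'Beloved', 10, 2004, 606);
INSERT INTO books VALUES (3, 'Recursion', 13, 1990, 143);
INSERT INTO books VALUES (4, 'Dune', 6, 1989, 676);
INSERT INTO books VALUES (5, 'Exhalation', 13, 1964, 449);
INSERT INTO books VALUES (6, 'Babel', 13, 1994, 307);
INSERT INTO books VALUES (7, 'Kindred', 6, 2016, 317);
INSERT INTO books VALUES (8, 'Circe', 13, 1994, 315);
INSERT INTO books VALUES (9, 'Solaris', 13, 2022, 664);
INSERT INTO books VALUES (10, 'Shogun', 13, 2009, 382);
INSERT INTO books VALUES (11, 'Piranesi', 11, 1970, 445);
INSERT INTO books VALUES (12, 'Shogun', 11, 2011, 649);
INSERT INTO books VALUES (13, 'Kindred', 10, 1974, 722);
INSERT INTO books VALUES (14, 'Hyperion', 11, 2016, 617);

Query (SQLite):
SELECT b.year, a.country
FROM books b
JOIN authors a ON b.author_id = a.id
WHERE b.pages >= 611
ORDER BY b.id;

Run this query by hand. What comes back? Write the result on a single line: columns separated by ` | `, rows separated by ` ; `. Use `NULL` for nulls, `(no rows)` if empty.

Each books row matches the authors row where author_id = authors.id.
Then keep rows with b.pages >= 611.

1989 | France ; 2022 | Egypt ; 2011 | Mexico ; 1974 | Egypt ; 2016 | Mexico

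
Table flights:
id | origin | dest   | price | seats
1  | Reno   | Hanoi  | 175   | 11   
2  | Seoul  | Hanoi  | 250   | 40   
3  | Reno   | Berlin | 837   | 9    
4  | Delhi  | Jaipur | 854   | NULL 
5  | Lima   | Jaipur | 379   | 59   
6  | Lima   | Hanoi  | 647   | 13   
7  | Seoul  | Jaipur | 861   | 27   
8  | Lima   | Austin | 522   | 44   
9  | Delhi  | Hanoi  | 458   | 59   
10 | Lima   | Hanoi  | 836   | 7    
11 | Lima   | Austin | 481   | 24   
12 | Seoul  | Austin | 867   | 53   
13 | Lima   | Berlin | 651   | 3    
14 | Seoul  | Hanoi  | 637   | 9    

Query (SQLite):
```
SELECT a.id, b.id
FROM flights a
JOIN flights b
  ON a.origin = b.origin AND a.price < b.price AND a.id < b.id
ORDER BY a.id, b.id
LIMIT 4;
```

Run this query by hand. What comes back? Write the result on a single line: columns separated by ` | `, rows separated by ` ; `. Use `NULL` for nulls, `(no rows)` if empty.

1 | 3 ; 2 | 7 ; 2 | 12 ; 2 | 14

Pairs (a,b) with same origin, a.price < b.price, a.id < b.id.
origin groups: Delhi:{4,9} Lima:{5,6,8,10,11,13} Reno:{1,3} Seoul:{2,7,12,14}
Ordered by (a.id, b.id); first 4.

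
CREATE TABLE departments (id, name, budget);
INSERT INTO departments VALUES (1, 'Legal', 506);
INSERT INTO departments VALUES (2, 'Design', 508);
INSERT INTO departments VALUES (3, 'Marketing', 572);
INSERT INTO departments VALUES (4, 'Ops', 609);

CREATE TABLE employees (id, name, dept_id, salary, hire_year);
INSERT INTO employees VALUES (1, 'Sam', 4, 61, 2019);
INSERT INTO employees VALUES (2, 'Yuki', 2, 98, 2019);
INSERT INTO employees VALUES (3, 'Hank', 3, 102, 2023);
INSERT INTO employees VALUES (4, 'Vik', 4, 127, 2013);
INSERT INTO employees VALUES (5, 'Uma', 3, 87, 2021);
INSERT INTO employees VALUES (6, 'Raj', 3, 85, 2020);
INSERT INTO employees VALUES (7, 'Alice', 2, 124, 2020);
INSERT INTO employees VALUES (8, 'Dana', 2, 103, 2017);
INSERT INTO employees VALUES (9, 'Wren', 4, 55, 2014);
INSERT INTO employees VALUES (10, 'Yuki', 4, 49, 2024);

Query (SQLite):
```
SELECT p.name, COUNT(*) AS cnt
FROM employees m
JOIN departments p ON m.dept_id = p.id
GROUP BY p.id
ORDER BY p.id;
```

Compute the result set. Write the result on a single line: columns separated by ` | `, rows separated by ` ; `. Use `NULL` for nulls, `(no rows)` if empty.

Join each employees row to its departments via dept_id.
Group joined rows by departments.id; compute COUNT(*) per group.
  2: ids {2, 7, 8} → COUNT(*)=3
  3: ids {3, 5, 6} → COUNT(*)=3
  4: ids {1, 4, 9, 10} → COUNT(*)=4

Design | 3 ; Marketing | 3 ; Ops | 4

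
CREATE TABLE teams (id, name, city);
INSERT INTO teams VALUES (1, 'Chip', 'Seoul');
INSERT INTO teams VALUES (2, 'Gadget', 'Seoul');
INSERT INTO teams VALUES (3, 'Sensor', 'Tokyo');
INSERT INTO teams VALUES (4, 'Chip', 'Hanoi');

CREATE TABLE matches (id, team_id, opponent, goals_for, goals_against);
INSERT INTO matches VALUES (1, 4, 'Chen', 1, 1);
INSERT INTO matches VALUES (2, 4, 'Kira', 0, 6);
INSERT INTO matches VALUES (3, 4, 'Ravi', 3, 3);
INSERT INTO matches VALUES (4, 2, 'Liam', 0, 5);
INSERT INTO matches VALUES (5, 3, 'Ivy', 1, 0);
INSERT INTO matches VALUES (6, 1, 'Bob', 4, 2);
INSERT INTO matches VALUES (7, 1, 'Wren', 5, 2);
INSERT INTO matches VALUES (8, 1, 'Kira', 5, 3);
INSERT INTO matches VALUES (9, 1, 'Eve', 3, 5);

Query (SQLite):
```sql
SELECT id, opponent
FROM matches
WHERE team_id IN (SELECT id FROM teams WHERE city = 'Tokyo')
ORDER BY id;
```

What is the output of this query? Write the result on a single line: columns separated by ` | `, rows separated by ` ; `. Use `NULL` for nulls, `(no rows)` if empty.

Inner query: teams.id where city = 'Tokyo'.
Outer: keep matches rows whose team_id is in that set.
Inner query → {3}

5 | Ivy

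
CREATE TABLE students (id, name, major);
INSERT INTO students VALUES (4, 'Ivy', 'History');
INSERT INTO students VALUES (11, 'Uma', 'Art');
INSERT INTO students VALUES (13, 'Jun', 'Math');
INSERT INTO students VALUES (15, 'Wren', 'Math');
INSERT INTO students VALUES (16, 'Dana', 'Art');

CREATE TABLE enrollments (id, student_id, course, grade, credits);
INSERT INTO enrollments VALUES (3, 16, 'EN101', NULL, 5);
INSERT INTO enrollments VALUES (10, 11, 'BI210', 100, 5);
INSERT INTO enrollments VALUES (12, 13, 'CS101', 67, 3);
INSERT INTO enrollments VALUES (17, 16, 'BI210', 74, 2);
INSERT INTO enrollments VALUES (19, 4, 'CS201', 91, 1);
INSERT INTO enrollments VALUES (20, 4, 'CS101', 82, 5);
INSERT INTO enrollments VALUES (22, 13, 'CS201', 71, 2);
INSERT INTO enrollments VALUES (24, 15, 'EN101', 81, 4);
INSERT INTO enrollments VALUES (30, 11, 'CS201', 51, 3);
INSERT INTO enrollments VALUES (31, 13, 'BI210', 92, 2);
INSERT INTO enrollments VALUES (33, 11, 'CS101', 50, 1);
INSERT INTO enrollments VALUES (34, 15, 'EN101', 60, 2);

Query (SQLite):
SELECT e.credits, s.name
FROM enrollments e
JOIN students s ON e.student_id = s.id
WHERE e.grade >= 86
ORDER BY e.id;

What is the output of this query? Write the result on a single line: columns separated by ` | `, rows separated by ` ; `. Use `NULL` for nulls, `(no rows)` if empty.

Each enrollments row matches the students row where student_id = students.id.
Then keep rows with e.grade >= 86.

5 | Uma ; 1 | Ivy ; 2 | Jun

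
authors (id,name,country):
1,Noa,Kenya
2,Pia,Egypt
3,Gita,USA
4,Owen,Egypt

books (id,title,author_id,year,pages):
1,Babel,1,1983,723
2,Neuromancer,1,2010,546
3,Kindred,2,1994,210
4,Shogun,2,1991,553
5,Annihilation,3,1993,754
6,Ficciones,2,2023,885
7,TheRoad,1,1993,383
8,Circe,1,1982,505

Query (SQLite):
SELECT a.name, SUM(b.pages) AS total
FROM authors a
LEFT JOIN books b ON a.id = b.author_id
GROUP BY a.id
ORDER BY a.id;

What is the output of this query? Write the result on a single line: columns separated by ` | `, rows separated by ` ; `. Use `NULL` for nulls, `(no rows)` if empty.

LEFT JOIN keeps every authors row; unmatched ones get NULL for books columns.
Group by authors.id and compute SUM(b.pages). SUM over an all-NULL group is NULL.
  1: ids {1, 2, 7, 8} → SUM(b.pages)=2157
  2: ids {3, 4, 6} → SUM(b.pages)=1648
  3: ids {5} → SUM(b.pages)=754
  4: ids {—} → SUM(b.pages)=NULL

Noa | 2157 ; Pia | 1648 ; Gita | 754 ; Owen | NULL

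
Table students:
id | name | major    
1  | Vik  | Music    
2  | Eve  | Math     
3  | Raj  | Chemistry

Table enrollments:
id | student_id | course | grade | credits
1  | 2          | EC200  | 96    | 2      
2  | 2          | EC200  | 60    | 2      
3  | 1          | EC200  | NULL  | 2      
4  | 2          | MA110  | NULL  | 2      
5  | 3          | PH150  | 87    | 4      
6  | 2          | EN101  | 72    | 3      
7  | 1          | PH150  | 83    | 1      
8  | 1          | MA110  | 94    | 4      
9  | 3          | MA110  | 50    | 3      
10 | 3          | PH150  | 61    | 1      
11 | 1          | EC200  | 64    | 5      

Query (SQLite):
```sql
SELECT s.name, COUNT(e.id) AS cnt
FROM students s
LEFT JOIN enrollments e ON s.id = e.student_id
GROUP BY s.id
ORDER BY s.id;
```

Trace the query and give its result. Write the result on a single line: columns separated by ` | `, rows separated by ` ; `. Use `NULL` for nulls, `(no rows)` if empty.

Vik | 4 ; Eve | 4 ; Raj | 3

LEFT JOIN keeps every students row; unmatched ones get NULL for enrollments columns.
Group by students.id and compute COUNT(e.id). COUNT(col) of an all-NULL group is 0.
  1: ids {3, 7, 8, 11} → COUNT(e.id)=4
  2: ids {1, 2, 4, 6} → COUNT(e.id)=4
  3: ids {5, 9, 10} → COUNT(e.id)=3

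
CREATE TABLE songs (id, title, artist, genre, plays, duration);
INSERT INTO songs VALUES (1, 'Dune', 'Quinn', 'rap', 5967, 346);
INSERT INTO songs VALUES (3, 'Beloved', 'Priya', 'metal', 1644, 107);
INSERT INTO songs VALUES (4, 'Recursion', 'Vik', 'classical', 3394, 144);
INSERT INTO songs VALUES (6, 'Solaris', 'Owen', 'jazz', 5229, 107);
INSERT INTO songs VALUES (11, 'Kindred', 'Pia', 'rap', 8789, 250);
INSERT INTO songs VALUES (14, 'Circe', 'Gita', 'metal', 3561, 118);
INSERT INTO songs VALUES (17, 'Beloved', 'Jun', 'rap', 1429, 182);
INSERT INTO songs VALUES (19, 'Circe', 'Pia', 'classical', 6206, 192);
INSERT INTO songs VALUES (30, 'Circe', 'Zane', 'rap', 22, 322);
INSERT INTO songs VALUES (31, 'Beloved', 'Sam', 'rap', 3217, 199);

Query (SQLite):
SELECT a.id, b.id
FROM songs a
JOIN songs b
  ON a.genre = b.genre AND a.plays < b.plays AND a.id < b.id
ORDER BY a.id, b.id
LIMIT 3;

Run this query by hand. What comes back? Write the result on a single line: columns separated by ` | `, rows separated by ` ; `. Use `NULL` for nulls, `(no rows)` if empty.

1 | 11 ; 3 | 14 ; 4 | 19

Pairs (a,b) with same genre, a.plays < b.plays, a.id < b.id.
genre groups: classical:{4,19} jazz:{6} metal:{3,14} rap:{1,11,17,30,31}
Ordered by (a.id, b.id); first 3.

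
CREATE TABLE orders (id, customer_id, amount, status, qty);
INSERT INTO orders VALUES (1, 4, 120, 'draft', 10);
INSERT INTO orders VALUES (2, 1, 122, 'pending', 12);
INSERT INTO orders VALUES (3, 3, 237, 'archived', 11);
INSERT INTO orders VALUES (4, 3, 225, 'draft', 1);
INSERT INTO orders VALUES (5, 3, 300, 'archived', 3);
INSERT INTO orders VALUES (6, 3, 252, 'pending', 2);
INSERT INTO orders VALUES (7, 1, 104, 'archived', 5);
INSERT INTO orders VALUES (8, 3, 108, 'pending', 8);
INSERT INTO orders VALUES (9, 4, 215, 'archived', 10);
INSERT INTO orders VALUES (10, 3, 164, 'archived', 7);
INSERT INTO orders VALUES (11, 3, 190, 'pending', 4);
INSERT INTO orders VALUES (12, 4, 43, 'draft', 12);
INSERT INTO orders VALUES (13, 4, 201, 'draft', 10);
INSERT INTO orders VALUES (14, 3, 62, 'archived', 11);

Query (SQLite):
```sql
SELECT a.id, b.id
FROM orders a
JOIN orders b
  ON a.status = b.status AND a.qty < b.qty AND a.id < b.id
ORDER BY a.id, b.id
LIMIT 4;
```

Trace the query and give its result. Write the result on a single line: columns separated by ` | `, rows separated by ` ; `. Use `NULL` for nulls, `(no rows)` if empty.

1 | 12 ; 4 | 12 ; 4 | 13 ; 5 | 7

Pairs (a,b) with same status, a.qty < b.qty, a.id < b.id.
status groups: archived:{3,5,7,9,10,14} draft:{1,4,12,13} pending:{2,6,8,11}
Ordered by (a.id, b.id); first 4.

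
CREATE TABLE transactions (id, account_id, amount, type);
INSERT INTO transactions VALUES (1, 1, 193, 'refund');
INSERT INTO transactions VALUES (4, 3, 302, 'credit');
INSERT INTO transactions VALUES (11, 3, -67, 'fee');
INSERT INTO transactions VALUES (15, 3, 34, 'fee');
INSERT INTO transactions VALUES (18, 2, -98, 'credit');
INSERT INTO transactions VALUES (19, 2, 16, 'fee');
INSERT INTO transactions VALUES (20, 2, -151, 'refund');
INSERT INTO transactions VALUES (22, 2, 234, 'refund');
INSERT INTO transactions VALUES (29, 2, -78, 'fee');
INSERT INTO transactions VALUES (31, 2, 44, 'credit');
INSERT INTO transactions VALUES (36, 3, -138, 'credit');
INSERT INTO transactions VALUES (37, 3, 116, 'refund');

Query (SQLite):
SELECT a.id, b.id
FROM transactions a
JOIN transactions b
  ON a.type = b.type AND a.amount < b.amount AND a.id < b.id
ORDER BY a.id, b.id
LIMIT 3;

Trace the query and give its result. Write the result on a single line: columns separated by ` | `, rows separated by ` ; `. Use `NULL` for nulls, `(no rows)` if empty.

1 | 22 ; 11 | 15 ; 11 | 19

Pairs (a,b) with same type, a.amount < b.amount, a.id < b.id.
type groups: credit:{4,18,31,36} fee:{11,15,19,29} refund:{1,20,22,37}
Ordered by (a.id, b.id); first 3.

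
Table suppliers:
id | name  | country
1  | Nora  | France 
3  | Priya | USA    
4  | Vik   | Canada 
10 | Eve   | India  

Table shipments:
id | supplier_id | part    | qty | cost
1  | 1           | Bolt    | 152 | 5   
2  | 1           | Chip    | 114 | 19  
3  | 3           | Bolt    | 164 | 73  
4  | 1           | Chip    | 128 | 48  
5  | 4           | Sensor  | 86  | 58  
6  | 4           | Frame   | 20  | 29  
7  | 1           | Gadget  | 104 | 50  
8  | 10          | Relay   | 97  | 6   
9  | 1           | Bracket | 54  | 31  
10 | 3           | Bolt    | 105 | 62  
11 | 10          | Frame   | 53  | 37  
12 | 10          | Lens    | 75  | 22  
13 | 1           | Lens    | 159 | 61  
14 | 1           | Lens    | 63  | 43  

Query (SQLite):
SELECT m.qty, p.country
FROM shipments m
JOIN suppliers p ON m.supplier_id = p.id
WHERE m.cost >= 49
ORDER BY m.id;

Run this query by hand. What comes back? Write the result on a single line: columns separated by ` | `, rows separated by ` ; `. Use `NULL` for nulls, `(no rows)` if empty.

Each shipments row matches the suppliers row where supplier_id = suppliers.id.
Then keep rows with m.cost >= 49.

164 | USA ; 86 | Canada ; 104 | France ; 105 | USA ; 159 | France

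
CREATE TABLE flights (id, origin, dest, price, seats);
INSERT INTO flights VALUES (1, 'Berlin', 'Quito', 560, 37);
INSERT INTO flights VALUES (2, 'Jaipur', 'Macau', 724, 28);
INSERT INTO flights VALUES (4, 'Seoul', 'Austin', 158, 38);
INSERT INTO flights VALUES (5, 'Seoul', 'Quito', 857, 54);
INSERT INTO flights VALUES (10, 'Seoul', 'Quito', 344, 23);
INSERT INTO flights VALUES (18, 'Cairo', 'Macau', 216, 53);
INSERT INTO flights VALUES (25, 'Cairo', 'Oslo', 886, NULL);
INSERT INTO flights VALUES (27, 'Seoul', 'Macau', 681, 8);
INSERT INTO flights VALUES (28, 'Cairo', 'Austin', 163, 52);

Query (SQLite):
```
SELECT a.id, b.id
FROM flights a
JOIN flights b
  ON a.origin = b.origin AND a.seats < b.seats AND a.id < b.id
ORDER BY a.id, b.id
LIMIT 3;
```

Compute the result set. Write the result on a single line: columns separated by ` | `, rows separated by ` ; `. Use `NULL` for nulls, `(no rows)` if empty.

Pairs (a,b) with same origin, a.seats < b.seats, a.id < b.id.
origin groups: Berlin:{1} Cairo:{18,25,28} Jaipur:{2} Seoul:{4,5,10,27}
Ordered by (a.id, b.id); first 3.

4 | 5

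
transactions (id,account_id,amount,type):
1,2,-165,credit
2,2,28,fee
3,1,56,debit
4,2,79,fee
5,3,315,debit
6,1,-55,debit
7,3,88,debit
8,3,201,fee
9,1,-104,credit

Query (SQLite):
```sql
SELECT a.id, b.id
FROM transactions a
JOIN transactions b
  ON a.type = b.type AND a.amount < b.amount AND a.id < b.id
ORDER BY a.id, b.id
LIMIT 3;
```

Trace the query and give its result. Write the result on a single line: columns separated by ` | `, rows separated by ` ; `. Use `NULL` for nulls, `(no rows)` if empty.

1 | 9 ; 2 | 4 ; 2 | 8

Pairs (a,b) with same type, a.amount < b.amount, a.id < b.id.
type groups: credit:{1,9} debit:{3,5,6,7} fee:{2,4,8}
Ordered by (a.id, b.id); first 3.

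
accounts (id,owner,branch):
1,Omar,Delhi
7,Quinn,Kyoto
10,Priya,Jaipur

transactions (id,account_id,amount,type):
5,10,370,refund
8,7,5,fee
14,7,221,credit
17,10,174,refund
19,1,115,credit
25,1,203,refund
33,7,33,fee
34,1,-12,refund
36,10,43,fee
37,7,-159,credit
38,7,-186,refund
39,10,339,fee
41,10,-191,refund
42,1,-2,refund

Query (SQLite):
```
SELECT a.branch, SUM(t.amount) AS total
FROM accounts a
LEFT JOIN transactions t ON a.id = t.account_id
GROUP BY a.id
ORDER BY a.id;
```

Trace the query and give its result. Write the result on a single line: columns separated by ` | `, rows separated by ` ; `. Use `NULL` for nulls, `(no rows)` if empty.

Delhi | 304 ; Kyoto | -86 ; Jaipur | 735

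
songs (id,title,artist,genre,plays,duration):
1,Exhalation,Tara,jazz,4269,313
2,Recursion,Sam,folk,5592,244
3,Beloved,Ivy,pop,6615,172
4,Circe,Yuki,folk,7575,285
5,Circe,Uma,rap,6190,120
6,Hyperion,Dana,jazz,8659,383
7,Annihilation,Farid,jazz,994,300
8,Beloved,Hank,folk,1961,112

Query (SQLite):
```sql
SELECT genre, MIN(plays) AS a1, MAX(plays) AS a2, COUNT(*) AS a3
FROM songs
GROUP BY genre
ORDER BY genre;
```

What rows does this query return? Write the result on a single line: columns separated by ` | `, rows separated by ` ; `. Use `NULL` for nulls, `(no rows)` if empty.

folk | 1961 | 7575 | 3 ; jazz | 994 | 8659 | 3 ; pop | 6615 | 6615 | 1 ; rap | 6190 | 6190 | 1

Group songs by genre.
Per group compute: MIN(plays), MAX(plays), COUNT(*).
  folk: ids {2, 4, 8} → MIN(plays)=1961, MAX(plays)=7575, COUNT(*)=3
  jazz: ids {1, 6, 7} → MIN(plays)=994, MAX(plays)=8659, COUNT(*)=3
  pop: ids {3} → MIN(plays)=6615, MAX(plays)=6615, COUNT(*)=1
  rap: ids {5} → MIN(plays)=6190, MAX(plays)=6190, COUNT(*)=1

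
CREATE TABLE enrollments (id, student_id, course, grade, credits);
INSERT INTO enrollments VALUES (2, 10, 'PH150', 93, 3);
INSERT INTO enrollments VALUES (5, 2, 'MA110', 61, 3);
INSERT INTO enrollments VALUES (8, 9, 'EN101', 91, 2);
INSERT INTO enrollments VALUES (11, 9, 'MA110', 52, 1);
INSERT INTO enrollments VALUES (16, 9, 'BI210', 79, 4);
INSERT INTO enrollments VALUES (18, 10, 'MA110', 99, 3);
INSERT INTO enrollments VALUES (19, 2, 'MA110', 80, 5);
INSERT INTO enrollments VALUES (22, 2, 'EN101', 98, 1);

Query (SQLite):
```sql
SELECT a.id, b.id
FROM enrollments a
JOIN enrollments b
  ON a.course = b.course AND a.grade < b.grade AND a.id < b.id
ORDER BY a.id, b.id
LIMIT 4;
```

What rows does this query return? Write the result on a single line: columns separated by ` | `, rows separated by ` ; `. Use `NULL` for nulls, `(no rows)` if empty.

5 | 18 ; 5 | 19 ; 8 | 22 ; 11 | 18

Pairs (a,b) with same course, a.grade < b.grade, a.id < b.id.
course groups: BI210:{16} EN101:{8,22} MA110:{5,11,18,19} PH150:{2}
Ordered by (a.id, b.id); first 4.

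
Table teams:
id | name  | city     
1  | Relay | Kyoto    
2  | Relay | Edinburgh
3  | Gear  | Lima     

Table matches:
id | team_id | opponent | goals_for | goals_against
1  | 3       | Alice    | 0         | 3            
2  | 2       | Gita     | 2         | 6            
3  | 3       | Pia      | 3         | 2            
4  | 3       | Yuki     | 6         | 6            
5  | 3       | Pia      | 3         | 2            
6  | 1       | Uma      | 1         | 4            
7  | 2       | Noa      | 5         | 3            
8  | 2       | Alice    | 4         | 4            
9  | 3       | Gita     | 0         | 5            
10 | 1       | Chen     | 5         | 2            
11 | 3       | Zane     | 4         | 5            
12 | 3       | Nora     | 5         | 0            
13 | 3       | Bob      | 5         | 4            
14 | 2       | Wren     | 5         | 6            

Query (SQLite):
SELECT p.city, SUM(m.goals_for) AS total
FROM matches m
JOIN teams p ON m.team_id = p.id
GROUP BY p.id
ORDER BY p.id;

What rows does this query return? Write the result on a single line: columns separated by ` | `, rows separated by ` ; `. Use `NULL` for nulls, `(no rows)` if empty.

Kyoto | 6 ; Edinburgh | 16 ; Lima | 26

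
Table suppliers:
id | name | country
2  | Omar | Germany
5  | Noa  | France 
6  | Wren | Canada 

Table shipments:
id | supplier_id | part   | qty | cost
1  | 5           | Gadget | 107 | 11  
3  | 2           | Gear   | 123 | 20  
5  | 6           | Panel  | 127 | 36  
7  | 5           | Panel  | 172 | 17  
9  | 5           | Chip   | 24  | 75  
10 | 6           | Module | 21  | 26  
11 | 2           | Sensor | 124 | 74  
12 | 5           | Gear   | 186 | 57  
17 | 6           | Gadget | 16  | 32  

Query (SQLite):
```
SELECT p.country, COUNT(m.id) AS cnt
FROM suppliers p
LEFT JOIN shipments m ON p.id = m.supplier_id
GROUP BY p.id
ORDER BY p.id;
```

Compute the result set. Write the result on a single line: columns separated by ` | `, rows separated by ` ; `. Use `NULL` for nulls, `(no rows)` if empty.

LEFT JOIN keeps every suppliers row; unmatched ones get NULL for shipments columns.
Group by suppliers.id and compute COUNT(m.id). COUNT(col) of an all-NULL group is 0.
  2: ids {3, 11} → COUNT(m.id)=2
  5: ids {1, 7, 9, 12} → COUNT(m.id)=4
  6: ids {5, 10, 17} → COUNT(m.id)=3

Germany | 2 ; France | 4 ; Canada | 3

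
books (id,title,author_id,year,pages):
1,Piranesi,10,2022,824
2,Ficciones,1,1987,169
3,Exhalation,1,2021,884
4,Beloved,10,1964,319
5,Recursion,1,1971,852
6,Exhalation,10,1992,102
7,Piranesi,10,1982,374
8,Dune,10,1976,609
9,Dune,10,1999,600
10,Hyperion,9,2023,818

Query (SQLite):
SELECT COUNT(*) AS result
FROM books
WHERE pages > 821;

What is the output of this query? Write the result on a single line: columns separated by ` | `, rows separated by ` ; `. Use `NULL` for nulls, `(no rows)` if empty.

3

Rows where pages > 821 → year values: [2022, 2021, 1971].
COUNT(*) counts rows → 3.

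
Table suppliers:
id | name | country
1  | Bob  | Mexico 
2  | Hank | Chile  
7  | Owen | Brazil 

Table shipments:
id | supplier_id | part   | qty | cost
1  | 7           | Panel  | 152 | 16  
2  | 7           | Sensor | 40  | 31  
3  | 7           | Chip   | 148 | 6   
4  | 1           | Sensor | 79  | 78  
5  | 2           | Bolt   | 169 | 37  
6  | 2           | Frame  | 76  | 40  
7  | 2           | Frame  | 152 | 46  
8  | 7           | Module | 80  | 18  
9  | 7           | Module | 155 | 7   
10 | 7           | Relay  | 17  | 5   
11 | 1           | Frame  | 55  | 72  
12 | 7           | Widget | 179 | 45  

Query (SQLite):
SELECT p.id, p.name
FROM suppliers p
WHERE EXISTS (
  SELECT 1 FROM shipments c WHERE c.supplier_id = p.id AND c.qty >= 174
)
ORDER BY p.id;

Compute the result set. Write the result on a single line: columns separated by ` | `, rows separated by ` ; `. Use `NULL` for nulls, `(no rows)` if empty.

7 | Owen

For each suppliers row, check whether any shipments with matching supplier_id has qty >= 174.
Keep rows where that is true.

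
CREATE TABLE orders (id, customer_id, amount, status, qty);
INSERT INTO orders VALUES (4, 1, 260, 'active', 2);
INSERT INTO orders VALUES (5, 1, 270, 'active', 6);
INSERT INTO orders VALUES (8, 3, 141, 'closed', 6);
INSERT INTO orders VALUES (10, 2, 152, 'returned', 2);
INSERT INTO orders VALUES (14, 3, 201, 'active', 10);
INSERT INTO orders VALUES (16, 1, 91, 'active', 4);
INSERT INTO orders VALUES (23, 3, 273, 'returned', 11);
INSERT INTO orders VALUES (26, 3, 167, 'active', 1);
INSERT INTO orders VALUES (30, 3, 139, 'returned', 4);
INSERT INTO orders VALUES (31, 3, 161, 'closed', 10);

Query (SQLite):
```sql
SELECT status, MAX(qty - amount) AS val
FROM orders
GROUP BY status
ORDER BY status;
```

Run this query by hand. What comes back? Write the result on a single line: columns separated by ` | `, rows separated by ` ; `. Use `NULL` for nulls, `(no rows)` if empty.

For each row compute qty - amount.
Group by status; take MAX of the expression per group.
  active: ids {4, 5, 14, 16, 26} → MAX(qty - amount)=-87
  closed: ids {8, 31} → MAX(qty - amount)=-135
  returned: ids {10, 23, 30} → MAX(qty - amount)=-135

active | -87 ; closed | -135 ; returned | -135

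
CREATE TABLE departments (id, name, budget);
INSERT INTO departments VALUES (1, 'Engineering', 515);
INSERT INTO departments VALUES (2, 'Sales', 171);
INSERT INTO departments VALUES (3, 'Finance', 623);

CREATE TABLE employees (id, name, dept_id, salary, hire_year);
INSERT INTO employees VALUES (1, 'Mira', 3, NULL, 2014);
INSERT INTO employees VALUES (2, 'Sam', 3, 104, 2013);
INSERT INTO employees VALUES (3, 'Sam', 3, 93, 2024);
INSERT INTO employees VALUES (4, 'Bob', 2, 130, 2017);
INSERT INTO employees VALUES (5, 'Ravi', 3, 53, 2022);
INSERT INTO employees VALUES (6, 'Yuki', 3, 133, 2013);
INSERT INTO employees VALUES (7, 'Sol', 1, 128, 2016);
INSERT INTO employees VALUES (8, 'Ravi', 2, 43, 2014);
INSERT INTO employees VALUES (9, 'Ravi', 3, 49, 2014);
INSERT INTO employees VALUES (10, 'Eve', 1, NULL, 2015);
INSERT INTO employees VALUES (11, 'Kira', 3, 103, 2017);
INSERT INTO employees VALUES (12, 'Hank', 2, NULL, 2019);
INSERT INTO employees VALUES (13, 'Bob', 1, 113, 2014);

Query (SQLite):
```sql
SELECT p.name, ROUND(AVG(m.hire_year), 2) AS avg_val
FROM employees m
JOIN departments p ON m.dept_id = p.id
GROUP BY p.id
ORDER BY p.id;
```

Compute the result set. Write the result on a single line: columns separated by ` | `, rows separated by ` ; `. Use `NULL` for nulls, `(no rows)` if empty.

Join each employees row to its departments via dept_id.
Group joined rows by departments.id; compute ROUND(AVG(m.hire_year), 2) per group.
  1: ids {7, 10, 13} → ROUND(AVG(m.hire_year), 2)=2015
  2: ids {4, 8, 12} → ROUND(AVG(m.hire_year), 2)=2016.67
  3: ids {1, 2, 3, 5, 6, 9, 11} → ROUND(AVG(m.hire_year), 2)=2016.71

Engineering | 2015 ; Sales | 2016.67 ; Finance | 2016.71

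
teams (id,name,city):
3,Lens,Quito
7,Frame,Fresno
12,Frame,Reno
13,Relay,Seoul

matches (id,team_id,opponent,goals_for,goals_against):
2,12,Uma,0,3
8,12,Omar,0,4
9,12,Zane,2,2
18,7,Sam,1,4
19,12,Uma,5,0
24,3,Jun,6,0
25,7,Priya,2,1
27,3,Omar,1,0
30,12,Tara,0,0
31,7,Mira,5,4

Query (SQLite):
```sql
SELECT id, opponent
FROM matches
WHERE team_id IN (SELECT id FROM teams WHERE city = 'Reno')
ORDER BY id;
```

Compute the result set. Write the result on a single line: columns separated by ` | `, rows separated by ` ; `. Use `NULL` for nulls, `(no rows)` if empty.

Inner query: teams.id where city = 'Reno'.
Outer: keep matches rows whose team_id is in that set.
Inner query → {12}

2 | Uma ; 8 | Omar ; 9 | Zane ; 19 | Uma ; 30 | Tara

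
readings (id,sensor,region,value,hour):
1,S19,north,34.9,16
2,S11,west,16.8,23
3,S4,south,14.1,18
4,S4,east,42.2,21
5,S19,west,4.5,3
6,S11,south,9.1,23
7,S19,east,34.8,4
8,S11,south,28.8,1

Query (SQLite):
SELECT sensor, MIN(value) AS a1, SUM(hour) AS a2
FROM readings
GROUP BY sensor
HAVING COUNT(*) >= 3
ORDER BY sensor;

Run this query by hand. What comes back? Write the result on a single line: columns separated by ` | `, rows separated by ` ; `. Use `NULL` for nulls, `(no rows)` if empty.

S11 | 9.1 | 47 ; S19 | 4.5 | 23

Group readings by sensor.
Per group compute: MIN(value), SUM(hour).
HAVING: drop groups with fewer than 3 rows.
  S11: ids {2, 6, 8} → MIN(value)=9.1, SUM(hour)=47
  S19: ids {1, 5, 7} → MIN(value)=4.5, SUM(hour)=23
  S4: ids {3, 4} → MIN(value)=14.1, SUM(hour)=39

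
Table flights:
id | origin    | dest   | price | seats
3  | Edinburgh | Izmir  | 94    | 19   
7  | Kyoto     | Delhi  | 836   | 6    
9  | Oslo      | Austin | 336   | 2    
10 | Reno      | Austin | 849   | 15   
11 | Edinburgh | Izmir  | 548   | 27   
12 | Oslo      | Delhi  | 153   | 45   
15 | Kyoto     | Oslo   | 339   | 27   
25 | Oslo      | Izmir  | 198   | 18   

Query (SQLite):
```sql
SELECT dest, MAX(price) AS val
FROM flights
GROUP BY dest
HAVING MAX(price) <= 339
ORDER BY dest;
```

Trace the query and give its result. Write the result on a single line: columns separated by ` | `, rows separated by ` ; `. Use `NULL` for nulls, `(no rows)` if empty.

Partition flights by dest; compute MAX(price) within each group.
HAVING: keep groups where MAX(price) <= 339.
  Austin: ids {9, 10} → MAX(price)=849
  Delhi: ids {7, 12} → MAX(price)=836
  Izmir: ids {3, 11, 25} → MAX(price)=548
  Oslo: ids {15} → MAX(price)=339

Oslo | 339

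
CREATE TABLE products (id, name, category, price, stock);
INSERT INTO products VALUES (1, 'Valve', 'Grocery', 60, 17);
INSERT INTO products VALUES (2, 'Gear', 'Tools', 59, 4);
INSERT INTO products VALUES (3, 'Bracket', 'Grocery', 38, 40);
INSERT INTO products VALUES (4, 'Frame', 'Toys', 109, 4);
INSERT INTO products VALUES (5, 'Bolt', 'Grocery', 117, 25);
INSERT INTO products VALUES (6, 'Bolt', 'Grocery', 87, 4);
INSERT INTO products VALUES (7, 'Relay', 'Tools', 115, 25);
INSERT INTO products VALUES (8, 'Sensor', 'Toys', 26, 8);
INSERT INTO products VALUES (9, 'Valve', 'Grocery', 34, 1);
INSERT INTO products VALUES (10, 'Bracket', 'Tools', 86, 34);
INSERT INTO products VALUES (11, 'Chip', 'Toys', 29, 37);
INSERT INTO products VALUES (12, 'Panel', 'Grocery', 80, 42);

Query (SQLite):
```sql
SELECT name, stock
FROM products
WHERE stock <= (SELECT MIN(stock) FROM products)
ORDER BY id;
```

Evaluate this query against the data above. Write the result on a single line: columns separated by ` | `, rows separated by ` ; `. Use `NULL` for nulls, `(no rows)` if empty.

Valve | 1

Scalar subquery: MIN(stock) over all products rows = 1.
Keep rows where stock <= that value.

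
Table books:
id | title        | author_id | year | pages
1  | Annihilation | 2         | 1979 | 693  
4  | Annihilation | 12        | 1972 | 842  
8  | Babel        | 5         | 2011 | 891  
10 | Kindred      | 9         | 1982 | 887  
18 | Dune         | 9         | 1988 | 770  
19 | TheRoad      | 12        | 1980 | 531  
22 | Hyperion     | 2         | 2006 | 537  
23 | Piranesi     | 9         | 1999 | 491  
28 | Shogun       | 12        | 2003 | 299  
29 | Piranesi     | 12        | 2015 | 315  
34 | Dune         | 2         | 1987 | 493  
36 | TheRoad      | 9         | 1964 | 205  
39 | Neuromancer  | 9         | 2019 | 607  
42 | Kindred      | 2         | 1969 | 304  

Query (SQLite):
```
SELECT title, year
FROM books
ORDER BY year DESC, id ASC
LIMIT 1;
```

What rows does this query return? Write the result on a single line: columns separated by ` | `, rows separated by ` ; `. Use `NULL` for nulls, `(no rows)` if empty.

Neuromancer | 2019

Sort by year desc, tiebreak id asc: (2019, id=39), (2015, id=29), (2011, id=8), (2006, id=22) …. Take first 1.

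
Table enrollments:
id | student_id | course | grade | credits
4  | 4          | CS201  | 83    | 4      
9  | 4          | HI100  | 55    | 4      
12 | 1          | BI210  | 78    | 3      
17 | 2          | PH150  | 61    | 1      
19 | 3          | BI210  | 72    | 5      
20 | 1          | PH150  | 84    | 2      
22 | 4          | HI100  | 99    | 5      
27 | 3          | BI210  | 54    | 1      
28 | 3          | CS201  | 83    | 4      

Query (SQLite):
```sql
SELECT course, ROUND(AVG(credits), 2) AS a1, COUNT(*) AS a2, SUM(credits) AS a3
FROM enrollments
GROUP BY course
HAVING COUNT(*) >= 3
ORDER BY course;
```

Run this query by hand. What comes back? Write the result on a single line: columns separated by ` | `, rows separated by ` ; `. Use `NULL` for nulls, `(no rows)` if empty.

Group enrollments by course.
Per group compute: ROUND(AVG(credits), 2), COUNT(*), SUM(credits).
HAVING: drop groups with fewer than 3 rows.
  BI210: ids {12, 19, 27} → ROUND(AVG(credits), 2)=3, COUNT(*)=3, SUM(credits)=9
  CS201: ids {4, 28} → ROUND(AVG(credits), 2)=4, COUNT(*)=2, SUM(credits)=8
  HI100: ids {9, 22} → ROUND(AVG(credits), 2)=4.5, COUNT(*)=2, SUM(credits)=9
  PH150: ids {17, 20} → ROUND(AVG(credits), 2)=1.5, COUNT(*)=2, SUM(credits)=3

BI210 | 3 | 3 | 9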